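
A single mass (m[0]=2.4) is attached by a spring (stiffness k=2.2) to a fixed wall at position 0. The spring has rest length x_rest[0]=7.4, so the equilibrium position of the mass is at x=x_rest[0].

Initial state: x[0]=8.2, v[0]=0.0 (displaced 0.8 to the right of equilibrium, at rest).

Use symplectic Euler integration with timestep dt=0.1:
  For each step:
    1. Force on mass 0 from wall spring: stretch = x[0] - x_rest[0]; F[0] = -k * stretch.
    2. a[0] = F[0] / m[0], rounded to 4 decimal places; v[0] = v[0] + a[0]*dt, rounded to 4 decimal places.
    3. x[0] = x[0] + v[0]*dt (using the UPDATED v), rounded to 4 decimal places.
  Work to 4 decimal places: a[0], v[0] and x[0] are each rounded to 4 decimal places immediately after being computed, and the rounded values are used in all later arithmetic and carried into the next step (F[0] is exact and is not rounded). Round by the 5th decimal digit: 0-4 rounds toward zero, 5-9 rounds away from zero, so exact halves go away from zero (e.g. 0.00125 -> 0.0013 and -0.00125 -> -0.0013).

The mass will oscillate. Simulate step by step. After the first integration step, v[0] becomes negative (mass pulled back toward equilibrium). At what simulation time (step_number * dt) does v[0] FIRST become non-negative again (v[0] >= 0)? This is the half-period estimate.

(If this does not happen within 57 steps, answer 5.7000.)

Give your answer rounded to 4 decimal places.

Step 0: x=[8.2000] v=[0.0000]
Step 1: x=[8.1927] v=[-0.0733]
Step 2: x=[8.1781] v=[-0.1460]
Step 3: x=[8.1564] v=[-0.2173]
Step 4: x=[8.1277] v=[-0.2866]
Step 5: x=[8.0924] v=[-0.3533]
Step 6: x=[8.0507] v=[-0.4168]
Step 7: x=[8.0031] v=[-0.4765]
Step 8: x=[7.9499] v=[-0.5318]
Step 9: x=[7.8917] v=[-0.5822]
Step 10: x=[7.8290] v=[-0.6273]
Step 11: x=[7.7623] v=[-0.6666]
Step 12: x=[7.6923] v=[-0.6998]
Step 13: x=[7.6196] v=[-0.7266]
Step 14: x=[7.5449] v=[-0.7467]
Step 15: x=[7.4689] v=[-0.7600]
Step 16: x=[7.3923] v=[-0.7663]
Step 17: x=[7.3157] v=[-0.7656]
Step 18: x=[7.2399] v=[-0.7579]
Step 19: x=[7.1656] v=[-0.7432]
Step 20: x=[7.0934] v=[-0.7217]
Step 21: x=[7.0240] v=[-0.6936]
Step 22: x=[6.9581] v=[-0.6591]
Step 23: x=[6.8962] v=[-0.6186]
Step 24: x=[6.8390] v=[-0.5724]
Step 25: x=[6.7869] v=[-0.5210]
Step 26: x=[6.7404] v=[-0.4648]
Step 27: x=[6.7000] v=[-0.4043]
Step 28: x=[6.6660] v=[-0.3401]
Step 29: x=[6.6387] v=[-0.2728]
Step 30: x=[6.6184] v=[-0.2030]
Step 31: x=[6.6053] v=[-0.1314]
Step 32: x=[6.5994] v=[-0.0586]
Step 33: x=[6.6009] v=[0.0148]
First v>=0 after going negative at step 33, time=3.3000

Answer: 3.3000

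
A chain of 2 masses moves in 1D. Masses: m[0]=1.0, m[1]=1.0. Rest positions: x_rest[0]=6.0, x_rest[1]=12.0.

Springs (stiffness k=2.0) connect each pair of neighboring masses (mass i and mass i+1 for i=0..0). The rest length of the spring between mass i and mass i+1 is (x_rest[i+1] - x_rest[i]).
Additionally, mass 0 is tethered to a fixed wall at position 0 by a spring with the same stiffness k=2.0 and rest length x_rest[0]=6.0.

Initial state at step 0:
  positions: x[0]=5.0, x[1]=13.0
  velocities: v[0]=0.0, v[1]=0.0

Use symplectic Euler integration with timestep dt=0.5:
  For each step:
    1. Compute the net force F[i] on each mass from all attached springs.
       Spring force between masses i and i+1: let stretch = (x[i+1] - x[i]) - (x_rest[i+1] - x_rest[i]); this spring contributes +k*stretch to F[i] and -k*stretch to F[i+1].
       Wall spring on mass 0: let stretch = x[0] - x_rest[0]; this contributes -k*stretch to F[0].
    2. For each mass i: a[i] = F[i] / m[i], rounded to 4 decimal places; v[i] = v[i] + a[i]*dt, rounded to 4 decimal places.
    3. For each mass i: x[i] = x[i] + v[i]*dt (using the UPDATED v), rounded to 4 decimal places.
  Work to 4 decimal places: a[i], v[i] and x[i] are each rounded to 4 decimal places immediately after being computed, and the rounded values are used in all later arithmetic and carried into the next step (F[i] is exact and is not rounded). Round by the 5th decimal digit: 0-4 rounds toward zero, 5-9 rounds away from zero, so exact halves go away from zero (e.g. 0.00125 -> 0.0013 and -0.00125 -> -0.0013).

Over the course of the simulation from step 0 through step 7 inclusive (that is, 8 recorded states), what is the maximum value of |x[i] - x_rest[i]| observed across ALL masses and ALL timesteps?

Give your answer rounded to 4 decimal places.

Step 0: x=[5.0000 13.0000] v=[0.0000 0.0000]
Step 1: x=[6.5000 12.0000] v=[3.0000 -2.0000]
Step 2: x=[7.5000 11.2500] v=[2.0000 -1.5000]
Step 3: x=[6.6250 11.6250] v=[-1.7500 0.7500]
Step 4: x=[4.9375 12.5000] v=[-3.3750 1.7500]
Step 5: x=[4.5625 12.5938] v=[-0.7500 0.1875]
Step 6: x=[5.9219 11.6719] v=[2.7188 -1.8438]
Step 7: x=[7.1954 10.8750] v=[2.5469 -1.5938]
Max displacement = 1.5000

Answer: 1.5000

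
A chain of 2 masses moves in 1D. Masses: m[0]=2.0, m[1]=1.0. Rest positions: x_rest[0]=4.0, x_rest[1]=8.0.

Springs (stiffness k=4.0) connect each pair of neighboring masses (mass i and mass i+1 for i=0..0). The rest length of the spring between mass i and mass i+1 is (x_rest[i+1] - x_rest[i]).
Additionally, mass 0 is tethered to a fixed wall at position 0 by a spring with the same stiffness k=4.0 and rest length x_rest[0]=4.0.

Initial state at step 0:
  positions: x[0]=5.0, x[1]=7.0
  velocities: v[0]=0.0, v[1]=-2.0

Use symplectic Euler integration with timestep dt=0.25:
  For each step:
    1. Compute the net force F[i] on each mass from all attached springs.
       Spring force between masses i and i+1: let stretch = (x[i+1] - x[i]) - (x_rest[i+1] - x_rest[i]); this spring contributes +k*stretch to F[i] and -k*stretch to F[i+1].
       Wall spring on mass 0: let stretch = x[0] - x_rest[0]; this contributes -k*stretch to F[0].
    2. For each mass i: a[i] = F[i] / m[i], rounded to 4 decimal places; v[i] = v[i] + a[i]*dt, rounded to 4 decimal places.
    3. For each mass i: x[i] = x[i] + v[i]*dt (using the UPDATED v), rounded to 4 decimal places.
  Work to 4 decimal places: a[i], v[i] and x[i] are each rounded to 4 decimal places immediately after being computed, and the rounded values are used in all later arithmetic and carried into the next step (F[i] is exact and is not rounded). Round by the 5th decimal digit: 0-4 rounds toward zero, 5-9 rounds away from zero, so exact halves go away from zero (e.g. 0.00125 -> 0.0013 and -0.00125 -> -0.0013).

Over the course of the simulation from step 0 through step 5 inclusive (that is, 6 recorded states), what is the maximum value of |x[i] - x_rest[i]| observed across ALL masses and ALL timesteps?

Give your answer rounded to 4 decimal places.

Step 0: x=[5.0000 7.0000] v=[0.0000 -2.0000]
Step 1: x=[4.6250 7.0000] v=[-1.5000 0.0000]
Step 2: x=[3.9688 7.4063] v=[-2.6250 1.6250]
Step 3: x=[3.2461 7.9532] v=[-2.8907 2.1875]
Step 4: x=[2.7061 8.3233] v=[-2.1602 1.4804]
Step 5: x=[2.5299 8.2891] v=[-0.7047 -0.1368]
Max displacement = 1.4701

Answer: 1.4701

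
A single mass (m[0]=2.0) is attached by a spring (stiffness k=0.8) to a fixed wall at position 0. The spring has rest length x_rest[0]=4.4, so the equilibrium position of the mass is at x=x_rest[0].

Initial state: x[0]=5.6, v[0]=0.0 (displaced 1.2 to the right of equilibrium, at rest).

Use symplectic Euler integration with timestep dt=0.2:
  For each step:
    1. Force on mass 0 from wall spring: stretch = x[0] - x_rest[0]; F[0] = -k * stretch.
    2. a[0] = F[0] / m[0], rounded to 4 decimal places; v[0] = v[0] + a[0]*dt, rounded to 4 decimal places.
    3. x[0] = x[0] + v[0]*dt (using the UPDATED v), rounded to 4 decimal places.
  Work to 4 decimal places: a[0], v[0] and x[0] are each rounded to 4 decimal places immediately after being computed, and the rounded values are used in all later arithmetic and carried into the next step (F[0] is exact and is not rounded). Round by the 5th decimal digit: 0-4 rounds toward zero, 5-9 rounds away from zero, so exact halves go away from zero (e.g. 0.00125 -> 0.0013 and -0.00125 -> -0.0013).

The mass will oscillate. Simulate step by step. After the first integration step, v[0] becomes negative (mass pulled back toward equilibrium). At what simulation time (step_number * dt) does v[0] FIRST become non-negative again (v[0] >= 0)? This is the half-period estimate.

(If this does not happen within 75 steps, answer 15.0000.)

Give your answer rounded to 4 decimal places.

Answer: 5.0000

Derivation:
Step 0: x=[5.6000] v=[0.0000]
Step 1: x=[5.5808] v=[-0.0960]
Step 2: x=[5.5427] v=[-0.1905]
Step 3: x=[5.4863] v=[-0.2819]
Step 4: x=[5.4125] v=[-0.3688]
Step 5: x=[5.3225] v=[-0.4498]
Step 6: x=[5.2178] v=[-0.5236]
Step 7: x=[5.1000] v=[-0.5890]
Step 8: x=[4.9710] v=[-0.6450]
Step 9: x=[4.8329] v=[-0.6907]
Step 10: x=[4.6878] v=[-0.7253]
Step 11: x=[4.5381] v=[-0.7483]
Step 12: x=[4.3862] v=[-0.7593]
Step 13: x=[4.2346] v=[-0.7582]
Step 14: x=[4.0856] v=[-0.7450]
Step 15: x=[3.9416] v=[-0.7198]
Step 16: x=[3.8050] v=[-0.6831]
Step 17: x=[3.6779] v=[-0.6355]
Step 18: x=[3.5624] v=[-0.5777]
Step 19: x=[3.4603] v=[-0.5107]
Step 20: x=[3.3732] v=[-0.4355]
Step 21: x=[3.3025] v=[-0.3534]
Step 22: x=[3.2494] v=[-0.2656]
Step 23: x=[3.2147] v=[-0.1736]
Step 24: x=[3.1989] v=[-0.0788]
Step 25: x=[3.2024] v=[0.0173]
First v>=0 after going negative at step 25, time=5.0000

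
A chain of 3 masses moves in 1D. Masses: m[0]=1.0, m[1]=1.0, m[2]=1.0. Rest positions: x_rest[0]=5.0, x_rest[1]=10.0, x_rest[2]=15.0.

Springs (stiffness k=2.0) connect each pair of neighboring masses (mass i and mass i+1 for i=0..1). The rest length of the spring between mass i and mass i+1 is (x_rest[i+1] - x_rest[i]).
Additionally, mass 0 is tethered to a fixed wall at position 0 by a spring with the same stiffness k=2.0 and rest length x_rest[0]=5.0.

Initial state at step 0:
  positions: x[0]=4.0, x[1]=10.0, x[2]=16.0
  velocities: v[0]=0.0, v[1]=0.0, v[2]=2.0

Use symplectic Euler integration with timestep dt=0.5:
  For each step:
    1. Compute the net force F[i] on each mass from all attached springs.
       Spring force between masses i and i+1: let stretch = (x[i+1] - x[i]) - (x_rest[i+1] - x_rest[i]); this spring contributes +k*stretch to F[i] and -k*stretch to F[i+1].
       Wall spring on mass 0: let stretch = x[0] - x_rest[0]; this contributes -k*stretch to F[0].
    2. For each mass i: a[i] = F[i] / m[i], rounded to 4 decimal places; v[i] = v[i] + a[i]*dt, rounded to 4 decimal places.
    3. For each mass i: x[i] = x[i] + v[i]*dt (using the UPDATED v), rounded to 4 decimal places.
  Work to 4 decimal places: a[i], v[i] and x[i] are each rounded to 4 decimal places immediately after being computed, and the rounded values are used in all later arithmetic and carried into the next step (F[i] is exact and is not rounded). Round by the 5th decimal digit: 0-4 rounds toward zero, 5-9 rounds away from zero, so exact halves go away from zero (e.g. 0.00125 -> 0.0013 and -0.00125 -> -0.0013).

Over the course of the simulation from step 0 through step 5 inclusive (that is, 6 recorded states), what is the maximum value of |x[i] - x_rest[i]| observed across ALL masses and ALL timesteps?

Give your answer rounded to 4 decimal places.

Answer: 2.1875

Derivation:
Step 0: x=[4.0000 10.0000 16.0000] v=[0.0000 0.0000 2.0000]
Step 1: x=[5.0000 10.0000 16.5000] v=[2.0000 0.0000 1.0000]
Step 2: x=[6.0000 10.7500 16.2500] v=[2.0000 1.5000 -0.5000]
Step 3: x=[6.3750 11.8750 15.7500] v=[0.7500 2.2500 -1.0000]
Step 4: x=[6.3125 12.1875 15.8125] v=[-0.1250 0.6250 0.1250]
Step 5: x=[6.0313 11.3750 16.5625] v=[-0.5625 -1.6250 1.5000]
Max displacement = 2.1875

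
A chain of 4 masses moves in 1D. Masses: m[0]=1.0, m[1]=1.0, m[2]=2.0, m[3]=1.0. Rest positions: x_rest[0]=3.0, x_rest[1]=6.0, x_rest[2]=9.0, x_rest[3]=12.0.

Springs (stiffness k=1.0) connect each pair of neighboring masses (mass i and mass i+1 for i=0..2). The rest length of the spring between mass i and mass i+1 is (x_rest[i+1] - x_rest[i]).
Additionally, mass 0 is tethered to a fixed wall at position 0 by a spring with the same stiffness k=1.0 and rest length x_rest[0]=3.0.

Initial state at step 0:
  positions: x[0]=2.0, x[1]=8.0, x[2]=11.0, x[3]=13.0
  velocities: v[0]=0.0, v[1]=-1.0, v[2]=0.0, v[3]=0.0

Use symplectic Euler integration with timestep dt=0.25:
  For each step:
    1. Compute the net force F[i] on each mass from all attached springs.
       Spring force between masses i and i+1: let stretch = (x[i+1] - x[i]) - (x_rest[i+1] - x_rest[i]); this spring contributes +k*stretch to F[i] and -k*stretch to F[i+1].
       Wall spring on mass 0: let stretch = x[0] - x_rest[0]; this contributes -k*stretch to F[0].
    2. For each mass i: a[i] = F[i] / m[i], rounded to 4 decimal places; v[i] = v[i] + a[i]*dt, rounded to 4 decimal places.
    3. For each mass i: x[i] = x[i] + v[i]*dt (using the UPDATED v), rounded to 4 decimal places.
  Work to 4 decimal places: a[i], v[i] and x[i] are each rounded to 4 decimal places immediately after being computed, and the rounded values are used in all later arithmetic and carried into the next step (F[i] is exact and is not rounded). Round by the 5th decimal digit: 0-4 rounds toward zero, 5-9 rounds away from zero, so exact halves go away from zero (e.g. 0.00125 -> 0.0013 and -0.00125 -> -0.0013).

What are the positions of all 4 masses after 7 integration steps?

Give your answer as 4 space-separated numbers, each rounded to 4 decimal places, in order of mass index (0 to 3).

Answer: 4.5098 5.5215 9.7822 14.0223

Derivation:
Step 0: x=[2.0000 8.0000 11.0000 13.0000] v=[0.0000 -1.0000 0.0000 0.0000]
Step 1: x=[2.2500 7.5625 10.9688 13.0625] v=[1.0000 -1.7500 -0.1250 0.2500]
Step 2: x=[2.6914 7.0059 10.8965 13.1817] v=[1.7656 -2.2266 -0.2891 0.4766]
Step 3: x=[3.2343 6.4228 10.7741 13.3455] v=[2.1714 -2.3326 -0.4898 0.6553]
Step 4: x=[3.7743 5.9123 10.5960 13.5361] v=[2.1600 -2.0419 -0.7123 0.7625]
Step 5: x=[4.2120 5.5609 10.3634 13.7305] v=[1.7509 -1.4055 -0.9303 0.7775]
Step 6: x=[4.4708 5.4254 10.0860 13.9019] v=[1.0351 -0.5421 -1.1097 0.6857]
Step 7: x=[4.5098 5.5215 9.7822 14.0223] v=[0.1561 0.3844 -1.2153 0.4817]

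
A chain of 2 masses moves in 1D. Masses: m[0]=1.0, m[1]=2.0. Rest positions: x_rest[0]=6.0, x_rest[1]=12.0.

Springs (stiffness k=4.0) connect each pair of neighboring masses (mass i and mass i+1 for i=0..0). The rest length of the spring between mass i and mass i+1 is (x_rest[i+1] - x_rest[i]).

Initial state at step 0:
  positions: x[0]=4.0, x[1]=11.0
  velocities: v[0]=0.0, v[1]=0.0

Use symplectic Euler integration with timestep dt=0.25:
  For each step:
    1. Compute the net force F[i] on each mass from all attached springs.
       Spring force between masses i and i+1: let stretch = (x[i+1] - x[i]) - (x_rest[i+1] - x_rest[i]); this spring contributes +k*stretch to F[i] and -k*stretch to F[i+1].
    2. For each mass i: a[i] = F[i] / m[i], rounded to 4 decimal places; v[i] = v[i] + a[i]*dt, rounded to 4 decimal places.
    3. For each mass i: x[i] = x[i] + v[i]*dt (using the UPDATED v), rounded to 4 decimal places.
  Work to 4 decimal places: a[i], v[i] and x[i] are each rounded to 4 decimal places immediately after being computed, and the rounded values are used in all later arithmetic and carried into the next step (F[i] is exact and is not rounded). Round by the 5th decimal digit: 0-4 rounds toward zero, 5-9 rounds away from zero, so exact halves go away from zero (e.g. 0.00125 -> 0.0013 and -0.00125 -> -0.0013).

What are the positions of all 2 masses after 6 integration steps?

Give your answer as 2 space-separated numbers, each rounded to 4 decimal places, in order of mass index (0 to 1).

Step 0: x=[4.0000 11.0000] v=[0.0000 0.0000]
Step 1: x=[4.2500 10.8750] v=[1.0000 -0.5000]
Step 2: x=[4.6563 10.6719] v=[1.6250 -0.8125]
Step 3: x=[5.0665 10.4668] v=[1.6406 -0.8203]
Step 4: x=[5.3267 10.3367] v=[1.0409 -0.5205]
Step 5: x=[5.3394 10.3303] v=[0.0509 -0.0255]
Step 6: x=[5.0999 10.4501] v=[-0.9582 0.4791]

Answer: 5.0999 10.4501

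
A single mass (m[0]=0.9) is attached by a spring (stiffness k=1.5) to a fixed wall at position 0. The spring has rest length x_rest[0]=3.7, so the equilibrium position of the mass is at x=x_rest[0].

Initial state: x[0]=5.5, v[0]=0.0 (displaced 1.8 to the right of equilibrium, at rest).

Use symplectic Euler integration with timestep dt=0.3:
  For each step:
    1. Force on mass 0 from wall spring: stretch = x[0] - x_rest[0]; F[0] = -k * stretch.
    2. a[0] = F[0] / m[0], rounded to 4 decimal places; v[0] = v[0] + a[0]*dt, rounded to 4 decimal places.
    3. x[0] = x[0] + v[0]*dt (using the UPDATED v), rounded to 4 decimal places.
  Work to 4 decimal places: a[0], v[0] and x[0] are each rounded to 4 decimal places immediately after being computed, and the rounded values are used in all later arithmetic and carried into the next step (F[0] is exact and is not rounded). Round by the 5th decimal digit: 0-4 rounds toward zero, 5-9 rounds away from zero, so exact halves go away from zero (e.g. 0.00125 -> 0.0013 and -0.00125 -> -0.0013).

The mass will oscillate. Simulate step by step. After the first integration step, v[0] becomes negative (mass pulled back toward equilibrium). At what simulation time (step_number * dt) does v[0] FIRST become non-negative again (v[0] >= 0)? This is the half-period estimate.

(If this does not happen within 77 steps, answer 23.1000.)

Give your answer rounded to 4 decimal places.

Step 0: x=[5.5000] v=[0.0000]
Step 1: x=[5.2300] v=[-0.9000]
Step 2: x=[4.7305] v=[-1.6650]
Step 3: x=[4.0764] v=[-2.1803]
Step 4: x=[3.3659] v=[-2.3685]
Step 5: x=[2.7055] v=[-2.2015]
Step 6: x=[2.1942] v=[-1.7043]
Step 7: x=[1.9088] v=[-0.9514]
Step 8: x=[1.8921] v=[-0.0558]
Step 9: x=[2.1466] v=[0.8482]
First v>=0 after going negative at step 9, time=2.7000

Answer: 2.7000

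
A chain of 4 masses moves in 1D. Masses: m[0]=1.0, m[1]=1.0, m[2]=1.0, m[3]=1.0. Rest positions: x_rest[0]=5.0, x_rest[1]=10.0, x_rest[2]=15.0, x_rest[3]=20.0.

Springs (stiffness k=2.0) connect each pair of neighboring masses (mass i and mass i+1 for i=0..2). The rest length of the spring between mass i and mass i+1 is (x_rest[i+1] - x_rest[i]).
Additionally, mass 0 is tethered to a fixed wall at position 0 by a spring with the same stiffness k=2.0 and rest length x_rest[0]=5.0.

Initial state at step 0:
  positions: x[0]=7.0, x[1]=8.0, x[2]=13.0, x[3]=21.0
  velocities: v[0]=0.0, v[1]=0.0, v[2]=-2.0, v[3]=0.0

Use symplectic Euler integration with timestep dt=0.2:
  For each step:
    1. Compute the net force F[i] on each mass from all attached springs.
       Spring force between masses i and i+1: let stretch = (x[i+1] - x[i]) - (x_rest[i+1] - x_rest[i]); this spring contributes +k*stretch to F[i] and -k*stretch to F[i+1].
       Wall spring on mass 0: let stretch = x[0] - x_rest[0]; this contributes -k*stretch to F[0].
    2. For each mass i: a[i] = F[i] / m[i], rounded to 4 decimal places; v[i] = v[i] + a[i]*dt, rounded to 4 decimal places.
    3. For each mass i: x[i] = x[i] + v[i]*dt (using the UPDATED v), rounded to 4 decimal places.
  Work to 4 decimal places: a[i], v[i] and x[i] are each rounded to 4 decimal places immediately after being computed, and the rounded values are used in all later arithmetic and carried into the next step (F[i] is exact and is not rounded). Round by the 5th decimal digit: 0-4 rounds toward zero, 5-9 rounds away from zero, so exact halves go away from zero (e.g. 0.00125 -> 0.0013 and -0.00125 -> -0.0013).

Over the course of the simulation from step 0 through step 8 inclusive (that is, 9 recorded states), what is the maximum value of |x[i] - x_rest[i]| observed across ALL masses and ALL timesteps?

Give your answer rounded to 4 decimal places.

Answer: 3.1286

Derivation:
Step 0: x=[7.0000 8.0000 13.0000 21.0000] v=[0.0000 0.0000 -2.0000 0.0000]
Step 1: x=[6.5200 8.3200 12.8400 20.7600] v=[-2.4000 1.6000 -0.8000 -1.2000]
Step 2: x=[5.6624 8.8576 12.9520 20.2864] v=[-4.2880 2.6880 0.5600 -2.3680]
Step 3: x=[4.6074 9.4671 13.3232 19.6260] v=[-5.2749 3.0477 1.8560 -3.3018]
Step 4: x=[3.5726 9.9964 13.8901 18.8614] v=[-5.1740 2.6463 2.8347 -3.8229]
Step 5: x=[2.7659 10.3233 14.5432 18.0991] v=[-4.0335 1.6343 3.2657 -3.8114]
Step 6: x=[2.3425 10.3832 15.1432 17.4523] v=[-2.1169 0.2993 3.0001 -3.2338]
Step 7: x=[2.3750 10.1806 15.5471 17.0208] v=[0.1624 -1.0130 2.0197 -2.1574]
Step 8: x=[2.8419 9.7829 15.6396 16.8714] v=[2.3346 -1.9886 0.4626 -0.7469]
Max displacement = 3.1286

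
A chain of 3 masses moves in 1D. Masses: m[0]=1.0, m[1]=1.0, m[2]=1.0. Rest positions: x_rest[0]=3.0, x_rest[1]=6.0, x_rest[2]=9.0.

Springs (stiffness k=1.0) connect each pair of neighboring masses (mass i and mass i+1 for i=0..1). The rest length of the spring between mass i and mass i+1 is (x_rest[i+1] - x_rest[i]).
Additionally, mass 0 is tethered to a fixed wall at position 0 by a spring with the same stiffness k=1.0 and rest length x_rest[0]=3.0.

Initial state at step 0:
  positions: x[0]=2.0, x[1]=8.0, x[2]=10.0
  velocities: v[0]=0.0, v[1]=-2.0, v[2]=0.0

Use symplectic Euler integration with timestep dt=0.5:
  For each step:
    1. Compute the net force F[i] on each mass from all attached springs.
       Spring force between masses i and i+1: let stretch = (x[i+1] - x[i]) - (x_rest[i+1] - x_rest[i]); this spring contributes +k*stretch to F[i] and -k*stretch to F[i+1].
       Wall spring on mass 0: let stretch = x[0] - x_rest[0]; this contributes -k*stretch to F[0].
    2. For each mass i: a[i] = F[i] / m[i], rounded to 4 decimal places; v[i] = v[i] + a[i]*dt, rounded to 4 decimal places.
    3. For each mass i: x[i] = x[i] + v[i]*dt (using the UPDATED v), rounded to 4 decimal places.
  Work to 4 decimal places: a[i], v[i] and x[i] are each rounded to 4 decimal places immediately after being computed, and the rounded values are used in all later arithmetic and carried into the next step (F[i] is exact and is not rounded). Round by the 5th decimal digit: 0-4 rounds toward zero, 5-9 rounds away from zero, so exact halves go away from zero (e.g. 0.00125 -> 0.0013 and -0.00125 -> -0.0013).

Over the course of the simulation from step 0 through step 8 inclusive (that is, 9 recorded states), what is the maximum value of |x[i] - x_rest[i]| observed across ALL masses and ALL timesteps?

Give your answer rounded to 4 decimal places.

Answer: 3.0200

Derivation:
Step 0: x=[2.0000 8.0000 10.0000] v=[0.0000 -2.0000 0.0000]
Step 1: x=[3.0000 6.0000 10.2500] v=[2.0000 -4.0000 0.5000]
Step 2: x=[4.0000 4.3125 10.1875] v=[2.0000 -3.3750 -0.1250]
Step 3: x=[4.0782 4.0156 9.4063] v=[0.1563 -0.5938 -1.5625]
Step 4: x=[3.1212 5.0821 8.0274] v=[-1.9141 2.1329 -2.7579]
Step 5: x=[1.8741 6.3947 6.6621] v=[-2.4943 2.6251 -2.7306]
Step 6: x=[1.2886 6.6440 5.9800] v=[-1.1711 0.4985 -1.3643]
Step 7: x=[1.7198 5.3884 6.2139] v=[0.8623 -2.5112 0.4677]
Step 8: x=[2.6382 3.4220 6.9914] v=[1.8367 -3.9328 1.5550]
Max displacement = 3.0200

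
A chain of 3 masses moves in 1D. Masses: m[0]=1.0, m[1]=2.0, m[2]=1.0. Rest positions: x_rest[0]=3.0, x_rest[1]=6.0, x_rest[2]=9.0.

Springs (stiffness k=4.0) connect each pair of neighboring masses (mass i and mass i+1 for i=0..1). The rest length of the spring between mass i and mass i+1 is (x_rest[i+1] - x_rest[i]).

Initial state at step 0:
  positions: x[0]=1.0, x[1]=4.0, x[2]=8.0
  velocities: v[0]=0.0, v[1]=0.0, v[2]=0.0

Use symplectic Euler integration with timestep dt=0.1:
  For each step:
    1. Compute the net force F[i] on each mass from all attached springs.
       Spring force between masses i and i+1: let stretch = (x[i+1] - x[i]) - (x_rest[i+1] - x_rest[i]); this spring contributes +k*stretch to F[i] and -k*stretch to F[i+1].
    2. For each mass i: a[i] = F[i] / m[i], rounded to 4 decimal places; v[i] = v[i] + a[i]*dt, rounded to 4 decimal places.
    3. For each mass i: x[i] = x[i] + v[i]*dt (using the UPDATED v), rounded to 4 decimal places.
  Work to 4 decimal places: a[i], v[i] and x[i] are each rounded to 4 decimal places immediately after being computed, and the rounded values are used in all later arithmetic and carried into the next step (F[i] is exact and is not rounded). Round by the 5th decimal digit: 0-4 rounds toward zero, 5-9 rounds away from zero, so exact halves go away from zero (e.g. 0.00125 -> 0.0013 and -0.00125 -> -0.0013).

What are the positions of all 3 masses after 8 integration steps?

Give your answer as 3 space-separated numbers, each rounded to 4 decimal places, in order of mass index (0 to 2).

Answer: 1.1278 4.4384 6.9956

Derivation:
Step 0: x=[1.0000 4.0000 8.0000] v=[0.0000 0.0000 0.0000]
Step 1: x=[1.0000 4.0200 7.9600] v=[0.0000 0.2000 -0.4000]
Step 2: x=[1.0008 4.0584 7.8824] v=[0.0080 0.3840 -0.7760]
Step 3: x=[1.0039 4.1121 7.7718] v=[0.0310 0.5373 -1.1056]
Step 4: x=[1.0113 4.1769 7.6349] v=[0.0743 0.6476 -1.3695]
Step 5: x=[1.0254 4.2475 7.4796] v=[0.1405 0.7061 -1.5527]
Step 6: x=[1.0483 4.3183 7.3151] v=[0.2293 0.7081 -1.6455]
Step 7: x=[1.0820 4.3837 7.1507] v=[0.3373 0.6535 -1.6442]
Step 8: x=[1.1278 4.4384 6.9956] v=[0.4580 0.5466 -1.5510]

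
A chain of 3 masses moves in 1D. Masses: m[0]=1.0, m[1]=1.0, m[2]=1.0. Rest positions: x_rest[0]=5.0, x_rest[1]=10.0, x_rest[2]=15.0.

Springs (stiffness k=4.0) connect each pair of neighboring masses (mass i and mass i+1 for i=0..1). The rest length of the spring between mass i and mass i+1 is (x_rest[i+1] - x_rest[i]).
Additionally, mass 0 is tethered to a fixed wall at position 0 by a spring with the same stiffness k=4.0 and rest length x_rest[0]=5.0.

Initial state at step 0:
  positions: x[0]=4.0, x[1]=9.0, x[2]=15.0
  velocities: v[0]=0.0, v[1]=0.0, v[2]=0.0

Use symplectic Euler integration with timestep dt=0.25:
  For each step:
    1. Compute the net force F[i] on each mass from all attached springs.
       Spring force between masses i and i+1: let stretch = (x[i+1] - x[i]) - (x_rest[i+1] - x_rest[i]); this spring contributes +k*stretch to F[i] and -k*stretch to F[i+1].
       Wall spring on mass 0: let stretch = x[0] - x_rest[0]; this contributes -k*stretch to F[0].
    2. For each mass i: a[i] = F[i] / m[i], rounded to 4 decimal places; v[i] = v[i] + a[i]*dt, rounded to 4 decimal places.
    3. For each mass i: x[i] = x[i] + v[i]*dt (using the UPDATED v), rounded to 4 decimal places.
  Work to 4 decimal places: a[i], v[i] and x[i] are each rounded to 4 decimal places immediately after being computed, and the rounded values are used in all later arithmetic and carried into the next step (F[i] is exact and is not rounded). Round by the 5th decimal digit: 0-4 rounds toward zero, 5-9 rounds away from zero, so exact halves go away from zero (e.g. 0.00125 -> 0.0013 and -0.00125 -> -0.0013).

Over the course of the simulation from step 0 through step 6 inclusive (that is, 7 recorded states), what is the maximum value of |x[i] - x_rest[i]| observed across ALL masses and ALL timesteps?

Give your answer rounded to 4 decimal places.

Step 0: x=[4.0000 9.0000 15.0000] v=[0.0000 0.0000 0.0000]
Step 1: x=[4.2500 9.2500 14.7500] v=[1.0000 1.0000 -1.0000]
Step 2: x=[4.6875 9.6250 14.3750] v=[1.7500 1.5000 -1.5000]
Step 3: x=[5.1875 9.9531 14.0625] v=[2.0000 1.3125 -1.2500]
Step 4: x=[5.5820 10.1172 13.9727] v=[1.5781 0.6563 -0.3594]
Step 5: x=[5.7148 10.1114 14.1690] v=[0.5313 -0.0234 0.7851]
Step 6: x=[5.5181 10.0208 14.6009] v=[-0.7869 -0.3624 1.7275]
Max displacement = 1.0273

Answer: 1.0273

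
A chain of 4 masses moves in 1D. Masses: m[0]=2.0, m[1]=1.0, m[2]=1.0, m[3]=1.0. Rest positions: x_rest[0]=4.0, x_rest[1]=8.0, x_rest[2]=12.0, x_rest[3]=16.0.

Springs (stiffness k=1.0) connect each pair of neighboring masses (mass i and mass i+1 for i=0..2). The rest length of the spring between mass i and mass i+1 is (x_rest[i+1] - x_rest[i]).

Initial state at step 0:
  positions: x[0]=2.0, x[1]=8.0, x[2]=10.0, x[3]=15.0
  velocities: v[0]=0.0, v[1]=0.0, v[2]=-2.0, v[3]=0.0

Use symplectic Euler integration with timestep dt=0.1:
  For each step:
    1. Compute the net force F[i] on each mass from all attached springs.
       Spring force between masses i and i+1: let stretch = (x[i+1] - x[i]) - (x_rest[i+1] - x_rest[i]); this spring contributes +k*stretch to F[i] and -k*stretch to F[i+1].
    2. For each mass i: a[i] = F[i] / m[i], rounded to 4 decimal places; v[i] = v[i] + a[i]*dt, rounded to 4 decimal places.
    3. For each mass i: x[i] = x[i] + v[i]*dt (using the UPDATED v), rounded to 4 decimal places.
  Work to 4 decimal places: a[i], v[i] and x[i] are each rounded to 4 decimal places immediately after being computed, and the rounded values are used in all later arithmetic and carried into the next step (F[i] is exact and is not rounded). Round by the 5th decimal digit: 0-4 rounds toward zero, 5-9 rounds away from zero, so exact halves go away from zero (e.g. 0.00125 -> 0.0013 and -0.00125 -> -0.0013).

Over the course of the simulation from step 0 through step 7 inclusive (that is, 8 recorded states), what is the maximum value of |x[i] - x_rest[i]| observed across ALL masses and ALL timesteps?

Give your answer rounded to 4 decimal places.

Answer: 2.5105

Derivation:
Step 0: x=[2.0000 8.0000 10.0000 15.0000] v=[0.0000 0.0000 -2.0000 0.0000]
Step 1: x=[2.0100 7.9600 9.8300 14.9900] v=[0.1000 -0.4000 -1.7000 -0.1000]
Step 2: x=[2.0298 7.8792 9.6929 14.9684] v=[0.1975 -0.8080 -1.3710 -0.2160]
Step 3: x=[2.0588 7.7580 9.5904 14.9340] v=[0.2900 -1.2116 -1.0248 -0.3436]
Step 4: x=[2.0963 7.5982 9.5230 14.8862] v=[0.3750 -1.5983 -0.6737 -0.4780]
Step 5: x=[2.1413 7.4026 9.4900 14.8248] v=[0.4501 -1.9560 -0.3299 -0.6143]
Step 6: x=[2.1926 7.1753 9.4895 14.7500] v=[0.5132 -2.2734 -0.0052 -0.7478]
Step 7: x=[2.2488 6.9213 9.5184 14.6626] v=[0.5623 -2.5403 0.2894 -0.8739]
Max displacement = 2.5105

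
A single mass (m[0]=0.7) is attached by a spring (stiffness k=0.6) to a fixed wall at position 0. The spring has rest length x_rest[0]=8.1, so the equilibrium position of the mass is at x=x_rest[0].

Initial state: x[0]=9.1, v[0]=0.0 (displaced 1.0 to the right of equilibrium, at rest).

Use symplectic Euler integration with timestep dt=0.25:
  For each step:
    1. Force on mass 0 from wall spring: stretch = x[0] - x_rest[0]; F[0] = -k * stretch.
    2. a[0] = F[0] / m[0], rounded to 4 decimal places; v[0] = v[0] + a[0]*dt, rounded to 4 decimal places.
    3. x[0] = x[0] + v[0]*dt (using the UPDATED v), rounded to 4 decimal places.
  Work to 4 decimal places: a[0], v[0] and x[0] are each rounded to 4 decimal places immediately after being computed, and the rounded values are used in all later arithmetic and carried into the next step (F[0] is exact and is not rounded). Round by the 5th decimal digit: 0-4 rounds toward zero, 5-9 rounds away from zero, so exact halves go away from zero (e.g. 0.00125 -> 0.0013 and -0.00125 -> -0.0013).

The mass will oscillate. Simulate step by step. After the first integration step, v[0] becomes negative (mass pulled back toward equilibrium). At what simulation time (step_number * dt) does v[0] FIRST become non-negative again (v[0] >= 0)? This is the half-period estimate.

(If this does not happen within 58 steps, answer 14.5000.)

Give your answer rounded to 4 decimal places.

Answer: 3.5000

Derivation:
Step 0: x=[9.1000] v=[0.0000]
Step 1: x=[9.0464] v=[-0.2143]
Step 2: x=[8.9421] v=[-0.4171]
Step 3: x=[8.7927] v=[-0.5976]
Step 4: x=[8.6062] v=[-0.7460]
Step 5: x=[8.3926] v=[-0.8545]
Step 6: x=[8.1633] v=[-0.9172]
Step 7: x=[7.9306] v=[-0.9308]
Step 8: x=[7.7070] v=[-0.8945]
Step 9: x=[7.5044] v=[-0.8103]
Step 10: x=[7.3337] v=[-0.6827]
Step 11: x=[7.2041] v=[-0.5185]
Step 12: x=[7.1225] v=[-0.3265]
Step 13: x=[7.0933] v=[-0.1170]
Step 14: x=[7.1180] v=[0.0987]
First v>=0 after going negative at step 14, time=3.5000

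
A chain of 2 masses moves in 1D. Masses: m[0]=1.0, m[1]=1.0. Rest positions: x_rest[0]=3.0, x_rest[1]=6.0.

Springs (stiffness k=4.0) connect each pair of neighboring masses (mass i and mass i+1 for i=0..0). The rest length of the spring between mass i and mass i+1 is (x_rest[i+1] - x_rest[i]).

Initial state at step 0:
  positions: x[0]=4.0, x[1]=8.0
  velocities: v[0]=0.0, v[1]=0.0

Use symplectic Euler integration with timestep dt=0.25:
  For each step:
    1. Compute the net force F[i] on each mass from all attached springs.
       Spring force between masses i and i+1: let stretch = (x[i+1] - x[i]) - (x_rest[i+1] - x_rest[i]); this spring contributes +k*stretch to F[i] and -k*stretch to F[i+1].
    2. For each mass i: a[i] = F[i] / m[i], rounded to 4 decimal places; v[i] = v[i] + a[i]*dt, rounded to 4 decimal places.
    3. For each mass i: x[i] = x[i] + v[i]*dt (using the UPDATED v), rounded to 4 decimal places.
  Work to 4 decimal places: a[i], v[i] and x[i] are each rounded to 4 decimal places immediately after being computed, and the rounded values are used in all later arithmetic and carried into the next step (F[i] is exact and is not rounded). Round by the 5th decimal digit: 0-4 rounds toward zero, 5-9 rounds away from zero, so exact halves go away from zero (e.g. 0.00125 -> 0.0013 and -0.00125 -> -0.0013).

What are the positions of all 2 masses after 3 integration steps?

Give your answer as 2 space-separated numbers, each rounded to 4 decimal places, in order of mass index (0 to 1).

Answer: 4.9375 7.0625

Derivation:
Step 0: x=[4.0000 8.0000] v=[0.0000 0.0000]
Step 1: x=[4.2500 7.7500] v=[1.0000 -1.0000]
Step 2: x=[4.6250 7.3750] v=[1.5000 -1.5000]
Step 3: x=[4.9375 7.0625] v=[1.2500 -1.2500]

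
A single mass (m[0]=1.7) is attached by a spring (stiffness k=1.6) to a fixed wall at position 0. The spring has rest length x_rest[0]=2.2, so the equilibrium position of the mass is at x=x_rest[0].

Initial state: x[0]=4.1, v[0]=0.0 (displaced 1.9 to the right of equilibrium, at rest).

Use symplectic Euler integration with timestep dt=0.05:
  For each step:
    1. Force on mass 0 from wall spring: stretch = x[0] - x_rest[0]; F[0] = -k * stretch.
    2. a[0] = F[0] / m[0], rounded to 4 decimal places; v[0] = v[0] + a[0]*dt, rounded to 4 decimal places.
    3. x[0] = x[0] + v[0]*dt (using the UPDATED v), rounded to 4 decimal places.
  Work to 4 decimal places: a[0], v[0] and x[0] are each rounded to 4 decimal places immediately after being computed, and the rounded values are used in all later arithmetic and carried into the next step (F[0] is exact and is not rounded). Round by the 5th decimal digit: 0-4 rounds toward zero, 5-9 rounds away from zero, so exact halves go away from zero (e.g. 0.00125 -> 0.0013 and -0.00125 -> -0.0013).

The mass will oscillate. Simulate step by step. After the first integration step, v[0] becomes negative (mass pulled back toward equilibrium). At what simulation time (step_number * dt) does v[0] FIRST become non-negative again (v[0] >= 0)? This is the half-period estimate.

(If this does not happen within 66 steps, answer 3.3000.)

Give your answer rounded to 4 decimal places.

Answer: 3.2500

Derivation:
Step 0: x=[4.1000] v=[0.0000]
Step 1: x=[4.0955] v=[-0.0894]
Step 2: x=[4.0866] v=[-0.1786]
Step 3: x=[4.0732] v=[-0.2674]
Step 4: x=[4.0554] v=[-0.3556]
Step 5: x=[4.0333] v=[-0.4429]
Step 6: x=[4.0068] v=[-0.5292]
Step 7: x=[3.9761] v=[-0.6142]
Step 8: x=[3.9412] v=[-0.6978]
Step 9: x=[3.9022] v=[-0.7797]
Step 10: x=[3.8592] v=[-0.8598]
Step 11: x=[3.8123] v=[-0.9379]
Step 12: x=[3.7616] v=[-1.0138]
Step 13: x=[3.7072] v=[-1.0873]
Step 14: x=[3.6493] v=[-1.1582]
Step 15: x=[3.5880] v=[-1.2264]
Step 16: x=[3.5234] v=[-1.2917]
Step 17: x=[3.4557] v=[-1.3540]
Step 18: x=[3.3850] v=[-1.4131]
Step 19: x=[3.3116] v=[-1.4689]
Step 20: x=[3.2355] v=[-1.5212]
Step 21: x=[3.1570] v=[-1.5699]
Step 22: x=[3.0763] v=[-1.6149]
Step 23: x=[2.9935] v=[-1.6561]
Step 24: x=[2.9088] v=[-1.6934]
Step 25: x=[2.8225] v=[-1.7268]
Step 26: x=[2.7347] v=[-1.7561]
Step 27: x=[2.6456] v=[-1.7813]
Step 28: x=[2.5555] v=[-1.8023]
Step 29: x=[2.4646] v=[-1.8190]
Step 30: x=[2.3730] v=[-1.8315]
Step 31: x=[2.2810] v=[-1.8396]
Step 32: x=[2.1888] v=[-1.8434]
Step 33: x=[2.0967] v=[-1.8429]
Step 34: x=[2.0048] v=[-1.8380]
Step 35: x=[1.9134] v=[-1.8288]
Step 36: x=[1.8226] v=[-1.8153]
Step 37: x=[1.7327] v=[-1.7975]
Step 38: x=[1.6439] v=[-1.7755]
Step 39: x=[1.5564] v=[-1.7493]
Step 40: x=[1.4705] v=[-1.7190]
Step 41: x=[1.3863] v=[-1.6847]
Step 42: x=[1.3040] v=[-1.6464]
Step 43: x=[1.2238] v=[-1.6042]
Step 44: x=[1.1459] v=[-1.5583]
Step 45: x=[1.0705] v=[-1.5087]
Step 46: x=[0.9977] v=[-1.4555]
Step 47: x=[0.9278] v=[-1.3989]
Step 48: x=[0.8609] v=[-1.3390]
Step 49: x=[0.7971] v=[-1.2760]
Step 50: x=[0.7366] v=[-1.2100]
Step 51: x=[0.6795] v=[-1.1411]
Step 52: x=[0.6260] v=[-1.0695]
Step 53: x=[0.5762] v=[-0.9954]
Step 54: x=[0.5303] v=[-0.9190]
Step 55: x=[0.4883] v=[-0.8404]
Step 56: x=[0.4503] v=[-0.7599]
Step 57: x=[0.4164] v=[-0.6776]
Step 58: x=[0.3867] v=[-0.5937]
Step 59: x=[0.3613] v=[-0.5084]
Step 60: x=[0.3402] v=[-0.4219]
Step 61: x=[0.3235] v=[-0.3344]
Step 62: x=[0.3112] v=[-0.2461]
Step 63: x=[0.3033] v=[-0.1572]
Step 64: x=[0.2999] v=[-0.0679]
Step 65: x=[0.3010] v=[0.0215]
First v>=0 after going negative at step 65, time=3.2500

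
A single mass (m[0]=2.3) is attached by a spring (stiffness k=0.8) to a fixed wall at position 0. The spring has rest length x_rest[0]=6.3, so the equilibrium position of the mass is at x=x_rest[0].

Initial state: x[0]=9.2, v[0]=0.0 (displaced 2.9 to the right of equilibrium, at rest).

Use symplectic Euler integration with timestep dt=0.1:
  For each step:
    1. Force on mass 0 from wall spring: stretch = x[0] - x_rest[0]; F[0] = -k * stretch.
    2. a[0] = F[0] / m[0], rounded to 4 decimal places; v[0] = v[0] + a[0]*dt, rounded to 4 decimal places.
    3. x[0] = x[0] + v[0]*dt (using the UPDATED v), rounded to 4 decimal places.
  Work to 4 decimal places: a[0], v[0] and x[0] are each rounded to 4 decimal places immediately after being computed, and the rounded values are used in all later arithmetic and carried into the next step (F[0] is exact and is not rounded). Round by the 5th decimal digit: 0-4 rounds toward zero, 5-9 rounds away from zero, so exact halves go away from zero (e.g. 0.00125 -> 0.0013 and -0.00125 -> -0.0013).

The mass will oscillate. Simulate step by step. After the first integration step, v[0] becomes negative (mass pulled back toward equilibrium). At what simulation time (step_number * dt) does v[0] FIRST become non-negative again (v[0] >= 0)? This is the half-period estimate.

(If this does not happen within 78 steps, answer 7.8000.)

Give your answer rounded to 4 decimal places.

Answer: 5.4000

Derivation:
Step 0: x=[9.2000] v=[0.0000]
Step 1: x=[9.1899] v=[-0.1009]
Step 2: x=[9.1698] v=[-0.2014]
Step 3: x=[9.1397] v=[-0.3012]
Step 4: x=[9.0997] v=[-0.4000]
Step 5: x=[9.0500] v=[-0.4974]
Step 6: x=[8.9907] v=[-0.5931]
Step 7: x=[8.9220] v=[-0.6867]
Step 8: x=[8.8442] v=[-0.7779]
Step 9: x=[8.7576] v=[-0.8664]
Step 10: x=[8.6624] v=[-0.9519]
Step 11: x=[8.5590] v=[-1.0341]
Step 12: x=[8.4477] v=[-1.1127]
Step 13: x=[8.3290] v=[-1.1874]
Step 14: x=[8.2032] v=[-1.2580]
Step 15: x=[8.0708] v=[-1.3242]
Step 16: x=[7.9322] v=[-1.3858]
Step 17: x=[7.7879] v=[-1.4426]
Step 18: x=[7.6385] v=[-1.4944]
Step 19: x=[7.4844] v=[-1.5410]
Step 20: x=[7.3262] v=[-1.5822]
Step 21: x=[7.1644] v=[-1.6179]
Step 22: x=[6.9996] v=[-1.6480]
Step 23: x=[6.8324] v=[-1.6723]
Step 24: x=[6.6633] v=[-1.6908]
Step 25: x=[6.4930] v=[-1.7034]
Step 26: x=[6.3220] v=[-1.7101]
Step 27: x=[6.1509] v=[-1.7109]
Step 28: x=[5.9803] v=[-1.7057]
Step 29: x=[5.8108] v=[-1.6946]
Step 30: x=[5.6430] v=[-1.6776]
Step 31: x=[5.4775] v=[-1.6548]
Step 32: x=[5.3149] v=[-1.6262]
Step 33: x=[5.1557] v=[-1.5919]
Step 34: x=[5.0005] v=[-1.5521]
Step 35: x=[4.8498] v=[-1.5069]
Step 36: x=[4.7042] v=[-1.4565]
Step 37: x=[4.5641] v=[-1.4010]
Step 38: x=[4.4300] v=[-1.3406]
Step 39: x=[4.3024] v=[-1.2756]
Step 40: x=[4.1818] v=[-1.2061]
Step 41: x=[4.0686] v=[-1.1324]
Step 42: x=[3.9631] v=[-1.0548]
Step 43: x=[3.8658] v=[-0.9735]
Step 44: x=[3.7769] v=[-0.8888]
Step 45: x=[3.6968] v=[-0.8010]
Step 46: x=[3.6258] v=[-0.7105]
Step 47: x=[3.5641] v=[-0.6175]
Step 48: x=[3.5119] v=[-0.5223]
Step 49: x=[3.4694] v=[-0.4253]
Step 50: x=[3.4367] v=[-0.3268]
Step 51: x=[3.4140] v=[-0.2272]
Step 52: x=[3.4013] v=[-0.1268]
Step 53: x=[3.3987] v=[-0.0260]
Step 54: x=[3.4062] v=[0.0749]
First v>=0 after going negative at step 54, time=5.4000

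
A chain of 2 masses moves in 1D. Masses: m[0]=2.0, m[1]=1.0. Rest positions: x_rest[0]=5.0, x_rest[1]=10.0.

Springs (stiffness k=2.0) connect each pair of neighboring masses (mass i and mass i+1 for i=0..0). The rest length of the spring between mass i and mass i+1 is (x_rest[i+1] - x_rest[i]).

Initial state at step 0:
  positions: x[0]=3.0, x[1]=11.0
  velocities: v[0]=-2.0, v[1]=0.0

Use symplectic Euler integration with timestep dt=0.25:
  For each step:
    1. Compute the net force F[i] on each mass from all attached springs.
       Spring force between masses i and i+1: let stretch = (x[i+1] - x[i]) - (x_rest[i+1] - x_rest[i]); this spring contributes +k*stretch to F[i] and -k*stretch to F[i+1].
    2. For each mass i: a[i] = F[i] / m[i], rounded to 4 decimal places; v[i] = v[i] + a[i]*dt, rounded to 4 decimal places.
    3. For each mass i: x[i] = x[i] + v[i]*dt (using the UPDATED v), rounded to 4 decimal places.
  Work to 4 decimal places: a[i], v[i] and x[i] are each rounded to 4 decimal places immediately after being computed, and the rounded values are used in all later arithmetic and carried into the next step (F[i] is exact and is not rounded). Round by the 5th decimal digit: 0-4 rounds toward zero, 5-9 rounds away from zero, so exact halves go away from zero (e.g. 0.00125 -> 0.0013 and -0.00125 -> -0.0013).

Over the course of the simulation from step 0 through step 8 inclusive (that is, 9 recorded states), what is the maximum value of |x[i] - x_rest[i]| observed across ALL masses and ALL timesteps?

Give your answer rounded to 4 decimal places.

Step 0: x=[3.0000 11.0000] v=[-2.0000 0.0000]
Step 1: x=[2.6875 10.6250] v=[-1.2500 -1.5000]
Step 2: x=[2.5586 9.8828] v=[-0.5156 -2.9688]
Step 3: x=[2.5750 8.8501] v=[0.0655 -4.1309]
Step 4: x=[2.6711 7.6580] v=[0.3843 -4.7685]
Step 5: x=[2.7664 6.4675] v=[0.3810 -4.7620]
Step 6: x=[2.7805 5.4394] v=[0.0563 -4.1126]
Step 7: x=[2.6483 4.7039] v=[-0.5290 -2.9421]
Step 8: x=[2.3320 4.3364] v=[-1.2651 -1.4699]
Max displacement = 5.6636

Answer: 5.6636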